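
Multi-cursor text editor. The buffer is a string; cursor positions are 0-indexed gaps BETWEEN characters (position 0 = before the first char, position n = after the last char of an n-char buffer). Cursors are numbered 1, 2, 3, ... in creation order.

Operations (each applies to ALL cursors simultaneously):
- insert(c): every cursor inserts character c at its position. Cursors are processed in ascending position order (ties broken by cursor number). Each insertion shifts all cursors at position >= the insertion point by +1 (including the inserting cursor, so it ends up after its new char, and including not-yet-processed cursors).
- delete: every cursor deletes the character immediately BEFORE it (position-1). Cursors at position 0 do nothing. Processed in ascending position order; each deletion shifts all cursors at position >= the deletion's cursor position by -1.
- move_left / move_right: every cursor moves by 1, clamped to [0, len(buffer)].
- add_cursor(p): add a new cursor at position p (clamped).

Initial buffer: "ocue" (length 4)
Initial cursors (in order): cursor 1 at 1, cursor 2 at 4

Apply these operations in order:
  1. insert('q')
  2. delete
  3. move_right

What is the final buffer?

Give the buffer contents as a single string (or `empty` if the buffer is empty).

Answer: ocue

Derivation:
After op 1 (insert('q')): buffer="oqcueq" (len 6), cursors c1@2 c2@6, authorship .1...2
After op 2 (delete): buffer="ocue" (len 4), cursors c1@1 c2@4, authorship ....
After op 3 (move_right): buffer="ocue" (len 4), cursors c1@2 c2@4, authorship ....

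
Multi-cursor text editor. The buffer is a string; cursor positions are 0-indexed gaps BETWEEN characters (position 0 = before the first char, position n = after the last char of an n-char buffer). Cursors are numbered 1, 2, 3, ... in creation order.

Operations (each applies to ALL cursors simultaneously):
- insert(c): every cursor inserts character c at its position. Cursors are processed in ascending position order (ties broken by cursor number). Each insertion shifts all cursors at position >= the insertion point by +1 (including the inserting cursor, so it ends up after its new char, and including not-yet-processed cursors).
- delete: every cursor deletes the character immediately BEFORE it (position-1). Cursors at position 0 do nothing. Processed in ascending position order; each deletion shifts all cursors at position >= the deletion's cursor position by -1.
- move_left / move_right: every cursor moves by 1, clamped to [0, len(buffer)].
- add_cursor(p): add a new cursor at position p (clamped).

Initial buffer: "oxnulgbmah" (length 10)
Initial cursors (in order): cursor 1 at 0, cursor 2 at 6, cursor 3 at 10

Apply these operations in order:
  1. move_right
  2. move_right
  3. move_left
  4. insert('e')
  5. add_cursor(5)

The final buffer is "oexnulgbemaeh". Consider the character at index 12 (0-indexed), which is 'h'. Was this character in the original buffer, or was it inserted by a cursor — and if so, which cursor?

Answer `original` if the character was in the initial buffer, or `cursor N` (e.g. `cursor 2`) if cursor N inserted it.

After op 1 (move_right): buffer="oxnulgbmah" (len 10), cursors c1@1 c2@7 c3@10, authorship ..........
After op 2 (move_right): buffer="oxnulgbmah" (len 10), cursors c1@2 c2@8 c3@10, authorship ..........
After op 3 (move_left): buffer="oxnulgbmah" (len 10), cursors c1@1 c2@7 c3@9, authorship ..........
After op 4 (insert('e')): buffer="oexnulgbemaeh" (len 13), cursors c1@2 c2@9 c3@12, authorship .1......2..3.
After op 5 (add_cursor(5)): buffer="oexnulgbemaeh" (len 13), cursors c1@2 c4@5 c2@9 c3@12, authorship .1......2..3.
Authorship (.=original, N=cursor N): . 1 . . . . . . 2 . . 3 .
Index 12: author = original

Answer: original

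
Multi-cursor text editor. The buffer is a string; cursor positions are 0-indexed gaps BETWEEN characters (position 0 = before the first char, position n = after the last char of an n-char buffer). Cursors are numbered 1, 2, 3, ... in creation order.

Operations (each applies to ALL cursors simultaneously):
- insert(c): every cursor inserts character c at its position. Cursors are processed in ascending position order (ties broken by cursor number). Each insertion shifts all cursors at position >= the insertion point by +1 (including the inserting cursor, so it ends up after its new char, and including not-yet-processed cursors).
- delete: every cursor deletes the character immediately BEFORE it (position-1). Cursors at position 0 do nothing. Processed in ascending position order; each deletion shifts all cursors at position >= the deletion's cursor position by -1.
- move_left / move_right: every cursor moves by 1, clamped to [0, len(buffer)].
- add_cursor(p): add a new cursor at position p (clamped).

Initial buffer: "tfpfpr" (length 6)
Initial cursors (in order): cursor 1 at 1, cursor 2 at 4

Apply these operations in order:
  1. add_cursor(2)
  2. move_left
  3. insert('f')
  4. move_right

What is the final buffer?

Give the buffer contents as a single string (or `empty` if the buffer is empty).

Answer: ftffpffpr

Derivation:
After op 1 (add_cursor(2)): buffer="tfpfpr" (len 6), cursors c1@1 c3@2 c2@4, authorship ......
After op 2 (move_left): buffer="tfpfpr" (len 6), cursors c1@0 c3@1 c2@3, authorship ......
After op 3 (insert('f')): buffer="ftffpffpr" (len 9), cursors c1@1 c3@3 c2@6, authorship 1.3..2...
After op 4 (move_right): buffer="ftffpffpr" (len 9), cursors c1@2 c3@4 c2@7, authorship 1.3..2...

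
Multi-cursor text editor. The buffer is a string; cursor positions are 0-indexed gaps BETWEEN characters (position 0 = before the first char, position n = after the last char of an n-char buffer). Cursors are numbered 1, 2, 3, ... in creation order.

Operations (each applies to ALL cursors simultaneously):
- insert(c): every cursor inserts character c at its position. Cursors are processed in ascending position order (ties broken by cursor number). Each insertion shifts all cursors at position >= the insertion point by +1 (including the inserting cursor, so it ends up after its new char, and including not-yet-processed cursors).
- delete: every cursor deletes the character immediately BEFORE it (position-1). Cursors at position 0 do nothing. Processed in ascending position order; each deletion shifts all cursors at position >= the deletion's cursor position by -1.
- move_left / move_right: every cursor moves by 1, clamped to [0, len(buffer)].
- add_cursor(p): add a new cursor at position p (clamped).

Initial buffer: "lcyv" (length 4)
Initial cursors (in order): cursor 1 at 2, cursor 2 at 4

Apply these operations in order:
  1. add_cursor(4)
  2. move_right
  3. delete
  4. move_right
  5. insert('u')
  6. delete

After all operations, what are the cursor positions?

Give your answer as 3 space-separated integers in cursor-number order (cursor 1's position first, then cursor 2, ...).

After op 1 (add_cursor(4)): buffer="lcyv" (len 4), cursors c1@2 c2@4 c3@4, authorship ....
After op 2 (move_right): buffer="lcyv" (len 4), cursors c1@3 c2@4 c3@4, authorship ....
After op 3 (delete): buffer="l" (len 1), cursors c1@1 c2@1 c3@1, authorship .
After op 4 (move_right): buffer="l" (len 1), cursors c1@1 c2@1 c3@1, authorship .
After op 5 (insert('u')): buffer="luuu" (len 4), cursors c1@4 c2@4 c3@4, authorship .123
After op 6 (delete): buffer="l" (len 1), cursors c1@1 c2@1 c3@1, authorship .

Answer: 1 1 1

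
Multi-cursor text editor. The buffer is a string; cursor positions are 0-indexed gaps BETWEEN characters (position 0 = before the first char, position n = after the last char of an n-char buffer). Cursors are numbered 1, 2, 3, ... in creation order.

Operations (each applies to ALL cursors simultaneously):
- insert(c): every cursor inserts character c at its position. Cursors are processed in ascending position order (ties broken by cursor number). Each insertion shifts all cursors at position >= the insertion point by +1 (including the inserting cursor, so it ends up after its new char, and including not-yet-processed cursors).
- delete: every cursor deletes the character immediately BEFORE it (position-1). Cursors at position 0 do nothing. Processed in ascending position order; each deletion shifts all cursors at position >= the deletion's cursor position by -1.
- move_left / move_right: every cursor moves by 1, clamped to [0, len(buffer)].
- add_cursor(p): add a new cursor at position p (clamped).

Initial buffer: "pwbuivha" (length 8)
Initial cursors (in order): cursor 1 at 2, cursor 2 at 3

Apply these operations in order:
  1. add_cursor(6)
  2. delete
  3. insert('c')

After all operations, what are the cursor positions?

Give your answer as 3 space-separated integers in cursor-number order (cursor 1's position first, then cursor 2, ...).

Answer: 3 3 6

Derivation:
After op 1 (add_cursor(6)): buffer="pwbuivha" (len 8), cursors c1@2 c2@3 c3@6, authorship ........
After op 2 (delete): buffer="puiha" (len 5), cursors c1@1 c2@1 c3@3, authorship .....
After op 3 (insert('c')): buffer="pccuicha" (len 8), cursors c1@3 c2@3 c3@6, authorship .12..3..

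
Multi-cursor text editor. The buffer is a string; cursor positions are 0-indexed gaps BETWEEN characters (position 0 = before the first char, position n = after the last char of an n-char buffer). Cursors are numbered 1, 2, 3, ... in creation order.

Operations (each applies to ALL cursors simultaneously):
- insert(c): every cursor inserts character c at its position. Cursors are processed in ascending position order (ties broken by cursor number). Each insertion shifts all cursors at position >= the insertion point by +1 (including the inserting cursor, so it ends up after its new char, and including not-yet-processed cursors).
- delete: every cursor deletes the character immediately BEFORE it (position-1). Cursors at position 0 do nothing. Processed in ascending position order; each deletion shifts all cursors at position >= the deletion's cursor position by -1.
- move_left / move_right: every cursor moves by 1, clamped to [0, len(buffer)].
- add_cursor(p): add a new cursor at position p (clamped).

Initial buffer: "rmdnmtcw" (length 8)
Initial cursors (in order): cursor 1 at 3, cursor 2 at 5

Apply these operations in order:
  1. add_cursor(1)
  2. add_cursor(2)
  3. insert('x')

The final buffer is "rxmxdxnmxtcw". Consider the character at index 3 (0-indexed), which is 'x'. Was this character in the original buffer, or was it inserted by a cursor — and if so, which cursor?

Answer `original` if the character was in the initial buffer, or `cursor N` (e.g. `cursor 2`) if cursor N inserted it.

After op 1 (add_cursor(1)): buffer="rmdnmtcw" (len 8), cursors c3@1 c1@3 c2@5, authorship ........
After op 2 (add_cursor(2)): buffer="rmdnmtcw" (len 8), cursors c3@1 c4@2 c1@3 c2@5, authorship ........
After op 3 (insert('x')): buffer="rxmxdxnmxtcw" (len 12), cursors c3@2 c4@4 c1@6 c2@9, authorship .3.4.1..2...
Authorship (.=original, N=cursor N): . 3 . 4 . 1 . . 2 . . .
Index 3: author = 4

Answer: cursor 4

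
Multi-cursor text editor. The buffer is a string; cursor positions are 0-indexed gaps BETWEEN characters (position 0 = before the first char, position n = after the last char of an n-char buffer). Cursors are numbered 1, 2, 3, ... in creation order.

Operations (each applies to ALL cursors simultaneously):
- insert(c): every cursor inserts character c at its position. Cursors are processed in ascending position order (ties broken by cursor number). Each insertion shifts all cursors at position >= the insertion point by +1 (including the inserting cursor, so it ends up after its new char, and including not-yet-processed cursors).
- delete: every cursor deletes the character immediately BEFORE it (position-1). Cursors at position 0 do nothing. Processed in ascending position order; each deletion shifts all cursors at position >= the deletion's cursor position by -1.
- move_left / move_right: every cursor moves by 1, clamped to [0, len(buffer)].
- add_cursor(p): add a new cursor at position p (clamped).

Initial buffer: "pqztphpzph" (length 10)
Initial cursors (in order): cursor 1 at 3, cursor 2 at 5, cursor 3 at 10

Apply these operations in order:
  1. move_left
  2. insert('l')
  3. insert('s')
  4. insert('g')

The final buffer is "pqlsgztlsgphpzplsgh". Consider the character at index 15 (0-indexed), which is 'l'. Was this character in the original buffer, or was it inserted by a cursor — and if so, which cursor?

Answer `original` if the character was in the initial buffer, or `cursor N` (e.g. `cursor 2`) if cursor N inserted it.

Answer: cursor 3

Derivation:
After op 1 (move_left): buffer="pqztphpzph" (len 10), cursors c1@2 c2@4 c3@9, authorship ..........
After op 2 (insert('l')): buffer="pqlztlphpzplh" (len 13), cursors c1@3 c2@6 c3@12, authorship ..1..2.....3.
After op 3 (insert('s')): buffer="pqlsztlsphpzplsh" (len 16), cursors c1@4 c2@8 c3@15, authorship ..11..22.....33.
After op 4 (insert('g')): buffer="pqlsgztlsgphpzplsgh" (len 19), cursors c1@5 c2@10 c3@18, authorship ..111..222.....333.
Authorship (.=original, N=cursor N): . . 1 1 1 . . 2 2 2 . . . . . 3 3 3 .
Index 15: author = 3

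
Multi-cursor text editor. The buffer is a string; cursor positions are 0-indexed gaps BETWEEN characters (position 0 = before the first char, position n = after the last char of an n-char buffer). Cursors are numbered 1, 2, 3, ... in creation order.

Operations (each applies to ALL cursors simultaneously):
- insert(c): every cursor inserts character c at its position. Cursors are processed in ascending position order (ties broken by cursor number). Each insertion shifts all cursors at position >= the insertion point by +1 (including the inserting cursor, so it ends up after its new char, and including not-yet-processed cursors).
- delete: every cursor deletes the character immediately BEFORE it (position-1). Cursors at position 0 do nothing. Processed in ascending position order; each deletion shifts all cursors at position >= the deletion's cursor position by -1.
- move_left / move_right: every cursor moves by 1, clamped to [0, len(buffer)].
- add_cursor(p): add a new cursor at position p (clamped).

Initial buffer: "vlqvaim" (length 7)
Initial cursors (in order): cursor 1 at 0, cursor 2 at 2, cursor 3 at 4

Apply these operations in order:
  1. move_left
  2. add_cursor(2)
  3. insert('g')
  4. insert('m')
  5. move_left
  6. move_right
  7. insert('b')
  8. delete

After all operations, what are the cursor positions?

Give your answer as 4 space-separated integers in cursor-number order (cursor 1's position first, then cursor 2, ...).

After op 1 (move_left): buffer="vlqvaim" (len 7), cursors c1@0 c2@1 c3@3, authorship .......
After op 2 (add_cursor(2)): buffer="vlqvaim" (len 7), cursors c1@0 c2@1 c4@2 c3@3, authorship .......
After op 3 (insert('g')): buffer="gvglgqgvaim" (len 11), cursors c1@1 c2@3 c4@5 c3@7, authorship 1.2.4.3....
After op 4 (insert('m')): buffer="gmvgmlgmqgmvaim" (len 15), cursors c1@2 c2@5 c4@8 c3@11, authorship 11.22.44.33....
After op 5 (move_left): buffer="gmvgmlgmqgmvaim" (len 15), cursors c1@1 c2@4 c4@7 c3@10, authorship 11.22.44.33....
After op 6 (move_right): buffer="gmvgmlgmqgmvaim" (len 15), cursors c1@2 c2@5 c4@8 c3@11, authorship 11.22.44.33....
After op 7 (insert('b')): buffer="gmbvgmblgmbqgmbvaim" (len 19), cursors c1@3 c2@7 c4@11 c3@15, authorship 111.222.444.333....
After op 8 (delete): buffer="gmvgmlgmqgmvaim" (len 15), cursors c1@2 c2@5 c4@8 c3@11, authorship 11.22.44.33....

Answer: 2 5 11 8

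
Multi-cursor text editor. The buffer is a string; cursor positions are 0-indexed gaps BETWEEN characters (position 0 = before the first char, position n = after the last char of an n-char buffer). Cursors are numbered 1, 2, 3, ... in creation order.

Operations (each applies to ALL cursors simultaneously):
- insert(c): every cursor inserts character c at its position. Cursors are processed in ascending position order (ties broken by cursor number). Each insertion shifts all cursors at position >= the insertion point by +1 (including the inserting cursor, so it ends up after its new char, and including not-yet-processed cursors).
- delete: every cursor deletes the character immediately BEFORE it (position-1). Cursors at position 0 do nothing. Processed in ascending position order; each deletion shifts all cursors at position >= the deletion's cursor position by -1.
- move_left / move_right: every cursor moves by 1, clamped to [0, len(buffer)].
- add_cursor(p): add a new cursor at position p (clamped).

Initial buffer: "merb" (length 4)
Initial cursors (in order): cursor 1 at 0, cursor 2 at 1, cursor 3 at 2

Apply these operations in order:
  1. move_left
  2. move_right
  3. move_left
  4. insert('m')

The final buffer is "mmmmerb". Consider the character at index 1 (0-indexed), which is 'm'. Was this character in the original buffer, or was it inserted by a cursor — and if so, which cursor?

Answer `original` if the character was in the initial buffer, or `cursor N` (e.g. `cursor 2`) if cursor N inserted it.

After op 1 (move_left): buffer="merb" (len 4), cursors c1@0 c2@0 c3@1, authorship ....
After op 2 (move_right): buffer="merb" (len 4), cursors c1@1 c2@1 c3@2, authorship ....
After op 3 (move_left): buffer="merb" (len 4), cursors c1@0 c2@0 c3@1, authorship ....
After op 4 (insert('m')): buffer="mmmmerb" (len 7), cursors c1@2 c2@2 c3@4, authorship 12.3...
Authorship (.=original, N=cursor N): 1 2 . 3 . . .
Index 1: author = 2

Answer: cursor 2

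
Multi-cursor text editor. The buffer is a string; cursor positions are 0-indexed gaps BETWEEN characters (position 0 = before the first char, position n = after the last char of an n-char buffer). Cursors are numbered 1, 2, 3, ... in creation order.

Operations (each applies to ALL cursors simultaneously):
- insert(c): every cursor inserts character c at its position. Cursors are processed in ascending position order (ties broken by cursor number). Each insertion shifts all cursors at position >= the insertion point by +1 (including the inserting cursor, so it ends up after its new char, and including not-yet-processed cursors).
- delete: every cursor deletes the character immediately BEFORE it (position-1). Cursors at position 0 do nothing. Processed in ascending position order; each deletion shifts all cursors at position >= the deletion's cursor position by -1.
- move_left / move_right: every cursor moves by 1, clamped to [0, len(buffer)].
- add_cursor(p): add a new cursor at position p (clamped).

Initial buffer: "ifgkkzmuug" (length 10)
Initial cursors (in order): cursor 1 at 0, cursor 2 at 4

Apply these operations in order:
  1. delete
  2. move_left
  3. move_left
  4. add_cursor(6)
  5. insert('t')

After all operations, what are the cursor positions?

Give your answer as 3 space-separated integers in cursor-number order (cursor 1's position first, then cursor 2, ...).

Answer: 1 3 9

Derivation:
After op 1 (delete): buffer="ifgkzmuug" (len 9), cursors c1@0 c2@3, authorship .........
After op 2 (move_left): buffer="ifgkzmuug" (len 9), cursors c1@0 c2@2, authorship .........
After op 3 (move_left): buffer="ifgkzmuug" (len 9), cursors c1@0 c2@1, authorship .........
After op 4 (add_cursor(6)): buffer="ifgkzmuug" (len 9), cursors c1@0 c2@1 c3@6, authorship .........
After op 5 (insert('t')): buffer="titfgkzmtuug" (len 12), cursors c1@1 c2@3 c3@9, authorship 1.2.....3...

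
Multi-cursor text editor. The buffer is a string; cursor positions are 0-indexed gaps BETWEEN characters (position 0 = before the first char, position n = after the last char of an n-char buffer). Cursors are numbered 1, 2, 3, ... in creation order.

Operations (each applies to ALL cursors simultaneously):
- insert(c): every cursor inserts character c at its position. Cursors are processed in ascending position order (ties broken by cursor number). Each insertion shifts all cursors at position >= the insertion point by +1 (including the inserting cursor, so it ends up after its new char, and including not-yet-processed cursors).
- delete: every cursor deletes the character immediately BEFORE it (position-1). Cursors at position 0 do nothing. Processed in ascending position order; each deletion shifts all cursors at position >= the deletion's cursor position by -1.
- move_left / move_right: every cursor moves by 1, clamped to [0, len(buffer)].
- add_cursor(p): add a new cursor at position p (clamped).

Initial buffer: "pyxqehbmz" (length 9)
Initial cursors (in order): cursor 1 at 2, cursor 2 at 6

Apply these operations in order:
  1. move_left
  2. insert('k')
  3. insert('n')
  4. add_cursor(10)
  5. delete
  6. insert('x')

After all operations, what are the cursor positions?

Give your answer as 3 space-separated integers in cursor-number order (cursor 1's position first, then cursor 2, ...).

After op 1 (move_left): buffer="pyxqehbmz" (len 9), cursors c1@1 c2@5, authorship .........
After op 2 (insert('k')): buffer="pkyxqekhbmz" (len 11), cursors c1@2 c2@7, authorship .1....2....
After op 3 (insert('n')): buffer="pknyxqeknhbmz" (len 13), cursors c1@3 c2@9, authorship .11....22....
After op 4 (add_cursor(10)): buffer="pknyxqeknhbmz" (len 13), cursors c1@3 c2@9 c3@10, authorship .11....22....
After op 5 (delete): buffer="pkyxqekbmz" (len 10), cursors c1@2 c2@7 c3@7, authorship .1....2...
After op 6 (insert('x')): buffer="pkxyxqekxxbmz" (len 13), cursors c1@3 c2@10 c3@10, authorship .11....223...

Answer: 3 10 10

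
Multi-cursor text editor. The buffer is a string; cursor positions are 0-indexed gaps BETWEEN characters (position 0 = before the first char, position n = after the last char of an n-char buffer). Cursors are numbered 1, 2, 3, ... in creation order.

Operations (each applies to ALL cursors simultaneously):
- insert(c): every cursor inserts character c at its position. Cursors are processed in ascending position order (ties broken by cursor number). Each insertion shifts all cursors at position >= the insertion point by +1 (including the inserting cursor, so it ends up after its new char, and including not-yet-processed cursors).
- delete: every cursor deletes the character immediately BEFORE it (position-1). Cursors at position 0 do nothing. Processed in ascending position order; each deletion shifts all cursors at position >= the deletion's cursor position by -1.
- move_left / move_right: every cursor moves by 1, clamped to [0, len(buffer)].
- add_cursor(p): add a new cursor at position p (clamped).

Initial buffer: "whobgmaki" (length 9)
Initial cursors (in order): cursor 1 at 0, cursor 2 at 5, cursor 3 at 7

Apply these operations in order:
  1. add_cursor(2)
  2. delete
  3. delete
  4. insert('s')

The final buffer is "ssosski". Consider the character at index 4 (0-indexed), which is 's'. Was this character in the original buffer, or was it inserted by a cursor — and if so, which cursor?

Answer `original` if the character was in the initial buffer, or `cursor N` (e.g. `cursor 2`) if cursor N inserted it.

Answer: cursor 3

Derivation:
After op 1 (add_cursor(2)): buffer="whobgmaki" (len 9), cursors c1@0 c4@2 c2@5 c3@7, authorship .........
After op 2 (delete): buffer="wobmki" (len 6), cursors c1@0 c4@1 c2@3 c3@4, authorship ......
After op 3 (delete): buffer="oki" (len 3), cursors c1@0 c4@0 c2@1 c3@1, authorship ...
After op 4 (insert('s')): buffer="ssosski" (len 7), cursors c1@2 c4@2 c2@5 c3@5, authorship 14.23..
Authorship (.=original, N=cursor N): 1 4 . 2 3 . .
Index 4: author = 3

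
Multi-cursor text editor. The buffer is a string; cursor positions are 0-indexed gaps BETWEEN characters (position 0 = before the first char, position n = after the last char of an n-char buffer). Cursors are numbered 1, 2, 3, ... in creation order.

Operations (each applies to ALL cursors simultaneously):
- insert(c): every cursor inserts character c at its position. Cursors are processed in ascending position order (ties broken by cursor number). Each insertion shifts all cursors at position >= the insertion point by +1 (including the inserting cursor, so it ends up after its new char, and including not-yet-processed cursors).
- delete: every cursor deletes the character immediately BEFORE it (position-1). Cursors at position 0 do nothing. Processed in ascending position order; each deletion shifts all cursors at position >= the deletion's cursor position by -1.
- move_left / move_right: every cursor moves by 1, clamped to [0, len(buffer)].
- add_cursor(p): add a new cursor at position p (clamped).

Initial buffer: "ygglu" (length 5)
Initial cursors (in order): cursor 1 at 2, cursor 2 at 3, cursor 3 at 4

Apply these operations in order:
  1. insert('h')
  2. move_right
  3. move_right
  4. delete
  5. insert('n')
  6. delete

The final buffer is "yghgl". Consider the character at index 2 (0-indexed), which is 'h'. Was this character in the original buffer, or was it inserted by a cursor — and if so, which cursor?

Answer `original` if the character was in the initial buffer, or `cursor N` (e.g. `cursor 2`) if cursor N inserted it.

Answer: cursor 1

Derivation:
After op 1 (insert('h')): buffer="yghghlhu" (len 8), cursors c1@3 c2@5 c3@7, authorship ..1.2.3.
After op 2 (move_right): buffer="yghghlhu" (len 8), cursors c1@4 c2@6 c3@8, authorship ..1.2.3.
After op 3 (move_right): buffer="yghghlhu" (len 8), cursors c1@5 c2@7 c3@8, authorship ..1.2.3.
After op 4 (delete): buffer="yghgl" (len 5), cursors c1@4 c2@5 c3@5, authorship ..1..
After op 5 (insert('n')): buffer="yghgnlnn" (len 8), cursors c1@5 c2@8 c3@8, authorship ..1.1.23
After op 6 (delete): buffer="yghgl" (len 5), cursors c1@4 c2@5 c3@5, authorship ..1..
Authorship (.=original, N=cursor N): . . 1 . .
Index 2: author = 1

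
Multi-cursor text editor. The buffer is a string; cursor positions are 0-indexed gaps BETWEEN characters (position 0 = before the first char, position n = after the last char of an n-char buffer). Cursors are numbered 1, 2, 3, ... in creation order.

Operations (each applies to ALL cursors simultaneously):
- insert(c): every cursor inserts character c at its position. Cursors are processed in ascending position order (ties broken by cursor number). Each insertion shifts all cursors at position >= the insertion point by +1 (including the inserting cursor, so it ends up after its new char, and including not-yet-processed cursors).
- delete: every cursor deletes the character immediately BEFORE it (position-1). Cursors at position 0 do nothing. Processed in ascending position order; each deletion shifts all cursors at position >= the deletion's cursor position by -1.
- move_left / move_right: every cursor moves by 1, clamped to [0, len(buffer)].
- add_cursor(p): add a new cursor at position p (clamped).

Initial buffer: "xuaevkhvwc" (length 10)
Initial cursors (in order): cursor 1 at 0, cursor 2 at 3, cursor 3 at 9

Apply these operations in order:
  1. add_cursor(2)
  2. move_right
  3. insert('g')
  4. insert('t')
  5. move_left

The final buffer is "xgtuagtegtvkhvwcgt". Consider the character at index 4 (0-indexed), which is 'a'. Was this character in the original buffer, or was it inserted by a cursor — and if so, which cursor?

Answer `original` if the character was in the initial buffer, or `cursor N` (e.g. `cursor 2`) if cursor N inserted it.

After op 1 (add_cursor(2)): buffer="xuaevkhvwc" (len 10), cursors c1@0 c4@2 c2@3 c3@9, authorship ..........
After op 2 (move_right): buffer="xuaevkhvwc" (len 10), cursors c1@1 c4@3 c2@4 c3@10, authorship ..........
After op 3 (insert('g')): buffer="xguagegvkhvwcg" (len 14), cursors c1@2 c4@5 c2@7 c3@14, authorship .1..4.2......3
After op 4 (insert('t')): buffer="xgtuagtegtvkhvwcgt" (len 18), cursors c1@3 c4@7 c2@10 c3@18, authorship .11..44.22......33
After op 5 (move_left): buffer="xgtuagtegtvkhvwcgt" (len 18), cursors c1@2 c4@6 c2@9 c3@17, authorship .11..44.22......33
Authorship (.=original, N=cursor N): . 1 1 . . 4 4 . 2 2 . . . . . . 3 3
Index 4: author = original

Answer: original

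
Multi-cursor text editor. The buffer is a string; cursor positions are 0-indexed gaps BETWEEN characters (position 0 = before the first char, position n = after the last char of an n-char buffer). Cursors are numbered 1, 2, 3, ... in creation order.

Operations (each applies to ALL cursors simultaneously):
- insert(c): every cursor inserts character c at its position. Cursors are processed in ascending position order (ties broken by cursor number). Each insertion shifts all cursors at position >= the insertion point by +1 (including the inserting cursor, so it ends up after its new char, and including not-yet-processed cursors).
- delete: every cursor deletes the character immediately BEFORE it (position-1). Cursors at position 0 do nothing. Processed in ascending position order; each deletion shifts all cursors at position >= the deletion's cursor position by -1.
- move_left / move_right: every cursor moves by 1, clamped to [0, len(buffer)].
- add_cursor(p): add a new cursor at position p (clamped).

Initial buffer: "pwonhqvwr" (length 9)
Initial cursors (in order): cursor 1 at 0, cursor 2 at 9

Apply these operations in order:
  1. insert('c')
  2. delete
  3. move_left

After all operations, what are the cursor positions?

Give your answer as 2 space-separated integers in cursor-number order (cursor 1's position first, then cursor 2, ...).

After op 1 (insert('c')): buffer="cpwonhqvwrc" (len 11), cursors c1@1 c2@11, authorship 1.........2
After op 2 (delete): buffer="pwonhqvwr" (len 9), cursors c1@0 c2@9, authorship .........
After op 3 (move_left): buffer="pwonhqvwr" (len 9), cursors c1@0 c2@8, authorship .........

Answer: 0 8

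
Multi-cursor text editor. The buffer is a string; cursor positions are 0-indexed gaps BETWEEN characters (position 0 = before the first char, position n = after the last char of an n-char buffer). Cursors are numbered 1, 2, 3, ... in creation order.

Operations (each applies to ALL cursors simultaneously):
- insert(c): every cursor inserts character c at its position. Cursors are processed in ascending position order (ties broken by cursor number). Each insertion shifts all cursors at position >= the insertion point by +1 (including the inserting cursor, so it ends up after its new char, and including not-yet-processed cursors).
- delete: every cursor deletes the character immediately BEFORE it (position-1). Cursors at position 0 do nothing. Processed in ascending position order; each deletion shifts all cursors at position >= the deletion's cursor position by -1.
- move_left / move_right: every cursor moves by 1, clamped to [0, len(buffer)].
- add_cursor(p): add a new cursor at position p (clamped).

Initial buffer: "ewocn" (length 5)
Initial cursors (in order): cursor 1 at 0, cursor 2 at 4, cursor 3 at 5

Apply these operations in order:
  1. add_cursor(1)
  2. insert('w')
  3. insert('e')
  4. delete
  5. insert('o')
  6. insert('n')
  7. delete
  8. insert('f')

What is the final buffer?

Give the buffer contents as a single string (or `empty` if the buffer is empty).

Answer: wofewofwocwofnwof

Derivation:
After op 1 (add_cursor(1)): buffer="ewocn" (len 5), cursors c1@0 c4@1 c2@4 c3@5, authorship .....
After op 2 (insert('w')): buffer="wewwocwnw" (len 9), cursors c1@1 c4@3 c2@7 c3@9, authorship 1.4...2.3
After op 3 (insert('e')): buffer="weewewocwenwe" (len 13), cursors c1@2 c4@5 c2@10 c3@13, authorship 11.44...22.33
After op 4 (delete): buffer="wewwocwnw" (len 9), cursors c1@1 c4@3 c2@7 c3@9, authorship 1.4...2.3
After op 5 (insert('o')): buffer="woewowocwonwo" (len 13), cursors c1@2 c4@5 c2@10 c3@13, authorship 11.44...22.33
After op 6 (insert('n')): buffer="wonewonwocwonnwon" (len 17), cursors c1@3 c4@7 c2@13 c3@17, authorship 111.444...222.333
After op 7 (delete): buffer="woewowocwonwo" (len 13), cursors c1@2 c4@5 c2@10 c3@13, authorship 11.44...22.33
After op 8 (insert('f')): buffer="wofewofwocwofnwof" (len 17), cursors c1@3 c4@7 c2@13 c3@17, authorship 111.444...222.333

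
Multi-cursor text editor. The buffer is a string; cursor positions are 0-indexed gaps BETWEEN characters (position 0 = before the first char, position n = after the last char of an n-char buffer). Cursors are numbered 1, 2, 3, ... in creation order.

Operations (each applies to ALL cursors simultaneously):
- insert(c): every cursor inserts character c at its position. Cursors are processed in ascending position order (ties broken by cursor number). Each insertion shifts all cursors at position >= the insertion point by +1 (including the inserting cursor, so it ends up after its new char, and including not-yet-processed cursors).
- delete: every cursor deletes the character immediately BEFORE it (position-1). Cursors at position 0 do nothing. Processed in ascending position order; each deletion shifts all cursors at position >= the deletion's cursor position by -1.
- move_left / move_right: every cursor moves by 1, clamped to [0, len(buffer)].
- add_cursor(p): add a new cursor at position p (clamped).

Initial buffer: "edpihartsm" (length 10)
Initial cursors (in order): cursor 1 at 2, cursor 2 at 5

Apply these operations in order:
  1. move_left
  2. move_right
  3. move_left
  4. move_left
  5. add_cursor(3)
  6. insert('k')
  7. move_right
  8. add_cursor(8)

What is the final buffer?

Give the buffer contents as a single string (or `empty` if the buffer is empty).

Answer: kedpkkihartsm

Derivation:
After op 1 (move_left): buffer="edpihartsm" (len 10), cursors c1@1 c2@4, authorship ..........
After op 2 (move_right): buffer="edpihartsm" (len 10), cursors c1@2 c2@5, authorship ..........
After op 3 (move_left): buffer="edpihartsm" (len 10), cursors c1@1 c2@4, authorship ..........
After op 4 (move_left): buffer="edpihartsm" (len 10), cursors c1@0 c2@3, authorship ..........
After op 5 (add_cursor(3)): buffer="edpihartsm" (len 10), cursors c1@0 c2@3 c3@3, authorship ..........
After op 6 (insert('k')): buffer="kedpkkihartsm" (len 13), cursors c1@1 c2@6 c3@6, authorship 1...23.......
After op 7 (move_right): buffer="kedpkkihartsm" (len 13), cursors c1@2 c2@7 c3@7, authorship 1...23.......
After op 8 (add_cursor(8)): buffer="kedpkkihartsm" (len 13), cursors c1@2 c2@7 c3@7 c4@8, authorship 1...23.......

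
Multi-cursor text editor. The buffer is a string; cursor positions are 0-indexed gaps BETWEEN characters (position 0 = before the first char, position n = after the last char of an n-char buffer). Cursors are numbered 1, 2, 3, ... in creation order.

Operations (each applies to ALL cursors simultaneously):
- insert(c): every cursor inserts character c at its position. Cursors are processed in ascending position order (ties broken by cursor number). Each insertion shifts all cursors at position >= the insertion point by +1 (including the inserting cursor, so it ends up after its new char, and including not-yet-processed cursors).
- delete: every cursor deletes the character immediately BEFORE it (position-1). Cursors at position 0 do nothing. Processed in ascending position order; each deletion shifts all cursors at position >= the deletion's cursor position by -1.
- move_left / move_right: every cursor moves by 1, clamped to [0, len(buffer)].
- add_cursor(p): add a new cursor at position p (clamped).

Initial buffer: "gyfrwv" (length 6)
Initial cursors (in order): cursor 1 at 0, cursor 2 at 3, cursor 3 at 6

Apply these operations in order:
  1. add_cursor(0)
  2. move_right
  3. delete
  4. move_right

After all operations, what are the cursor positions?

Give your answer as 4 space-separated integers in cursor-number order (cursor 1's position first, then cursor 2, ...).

Answer: 1 3 3 1

Derivation:
After op 1 (add_cursor(0)): buffer="gyfrwv" (len 6), cursors c1@0 c4@0 c2@3 c3@6, authorship ......
After op 2 (move_right): buffer="gyfrwv" (len 6), cursors c1@1 c4@1 c2@4 c3@6, authorship ......
After op 3 (delete): buffer="yfw" (len 3), cursors c1@0 c4@0 c2@2 c3@3, authorship ...
After op 4 (move_right): buffer="yfw" (len 3), cursors c1@1 c4@1 c2@3 c3@3, authorship ...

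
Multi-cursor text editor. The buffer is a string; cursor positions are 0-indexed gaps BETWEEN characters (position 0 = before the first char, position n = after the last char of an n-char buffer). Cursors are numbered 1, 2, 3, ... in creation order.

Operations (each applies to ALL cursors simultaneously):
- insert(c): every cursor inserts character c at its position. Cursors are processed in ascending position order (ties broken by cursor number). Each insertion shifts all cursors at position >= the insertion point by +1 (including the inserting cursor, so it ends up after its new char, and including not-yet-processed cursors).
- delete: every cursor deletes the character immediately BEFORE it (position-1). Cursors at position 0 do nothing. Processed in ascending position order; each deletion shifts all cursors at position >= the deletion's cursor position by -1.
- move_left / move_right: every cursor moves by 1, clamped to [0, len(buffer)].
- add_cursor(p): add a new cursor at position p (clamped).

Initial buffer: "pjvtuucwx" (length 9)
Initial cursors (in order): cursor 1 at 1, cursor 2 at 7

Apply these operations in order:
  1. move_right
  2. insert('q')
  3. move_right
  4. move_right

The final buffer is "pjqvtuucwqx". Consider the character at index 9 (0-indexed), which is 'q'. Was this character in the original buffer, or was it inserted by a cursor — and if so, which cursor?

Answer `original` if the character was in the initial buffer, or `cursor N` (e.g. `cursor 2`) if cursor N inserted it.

After op 1 (move_right): buffer="pjvtuucwx" (len 9), cursors c1@2 c2@8, authorship .........
After op 2 (insert('q')): buffer="pjqvtuucwqx" (len 11), cursors c1@3 c2@10, authorship ..1......2.
After op 3 (move_right): buffer="pjqvtuucwqx" (len 11), cursors c1@4 c2@11, authorship ..1......2.
After op 4 (move_right): buffer="pjqvtuucwqx" (len 11), cursors c1@5 c2@11, authorship ..1......2.
Authorship (.=original, N=cursor N): . . 1 . . . . . . 2 .
Index 9: author = 2

Answer: cursor 2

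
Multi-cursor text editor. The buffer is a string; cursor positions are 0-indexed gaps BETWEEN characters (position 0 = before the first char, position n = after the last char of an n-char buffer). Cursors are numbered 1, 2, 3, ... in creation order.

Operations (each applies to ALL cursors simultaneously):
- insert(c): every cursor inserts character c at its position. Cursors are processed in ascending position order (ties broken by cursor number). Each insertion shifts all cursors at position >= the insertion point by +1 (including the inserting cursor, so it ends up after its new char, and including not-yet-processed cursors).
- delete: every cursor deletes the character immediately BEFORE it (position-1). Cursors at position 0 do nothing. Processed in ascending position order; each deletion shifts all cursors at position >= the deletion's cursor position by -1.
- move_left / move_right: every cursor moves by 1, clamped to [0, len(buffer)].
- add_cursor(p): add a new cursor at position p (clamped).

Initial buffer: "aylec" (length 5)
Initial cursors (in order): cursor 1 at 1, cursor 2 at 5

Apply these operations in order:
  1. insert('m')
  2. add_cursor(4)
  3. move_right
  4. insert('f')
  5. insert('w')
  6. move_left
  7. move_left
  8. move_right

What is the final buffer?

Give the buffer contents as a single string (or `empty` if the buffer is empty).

After op 1 (insert('m')): buffer="amylecm" (len 7), cursors c1@2 c2@7, authorship .1....2
After op 2 (add_cursor(4)): buffer="amylecm" (len 7), cursors c1@2 c3@4 c2@7, authorship .1....2
After op 3 (move_right): buffer="amylecm" (len 7), cursors c1@3 c3@5 c2@7, authorship .1....2
After op 4 (insert('f')): buffer="amyflefcmf" (len 10), cursors c1@4 c3@7 c2@10, authorship .1.1..3.22
After op 5 (insert('w')): buffer="amyfwlefwcmfw" (len 13), cursors c1@5 c3@9 c2@13, authorship .1.11..33.222
After op 6 (move_left): buffer="amyfwlefwcmfw" (len 13), cursors c1@4 c3@8 c2@12, authorship .1.11..33.222
After op 7 (move_left): buffer="amyfwlefwcmfw" (len 13), cursors c1@3 c3@7 c2@11, authorship .1.11..33.222
After op 8 (move_right): buffer="amyfwlefwcmfw" (len 13), cursors c1@4 c3@8 c2@12, authorship .1.11..33.222

Answer: amyfwlefwcmfw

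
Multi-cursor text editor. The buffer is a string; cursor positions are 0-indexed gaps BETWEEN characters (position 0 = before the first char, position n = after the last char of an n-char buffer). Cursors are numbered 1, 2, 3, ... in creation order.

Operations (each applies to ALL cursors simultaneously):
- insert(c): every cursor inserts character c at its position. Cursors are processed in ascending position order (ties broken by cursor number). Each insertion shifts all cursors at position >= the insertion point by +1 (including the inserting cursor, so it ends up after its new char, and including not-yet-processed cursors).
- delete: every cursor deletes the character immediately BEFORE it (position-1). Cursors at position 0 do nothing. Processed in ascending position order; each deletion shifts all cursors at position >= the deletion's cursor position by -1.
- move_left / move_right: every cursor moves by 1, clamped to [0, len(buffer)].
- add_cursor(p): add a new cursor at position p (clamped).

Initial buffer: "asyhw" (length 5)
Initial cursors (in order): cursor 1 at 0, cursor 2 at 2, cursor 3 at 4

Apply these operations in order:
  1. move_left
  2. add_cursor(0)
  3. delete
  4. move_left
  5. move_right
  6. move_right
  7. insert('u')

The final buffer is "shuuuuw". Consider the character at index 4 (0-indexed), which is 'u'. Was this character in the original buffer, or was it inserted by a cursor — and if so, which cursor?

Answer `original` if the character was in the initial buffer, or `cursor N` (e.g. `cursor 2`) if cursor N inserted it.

Answer: cursor 3

Derivation:
After op 1 (move_left): buffer="asyhw" (len 5), cursors c1@0 c2@1 c3@3, authorship .....
After op 2 (add_cursor(0)): buffer="asyhw" (len 5), cursors c1@0 c4@0 c2@1 c3@3, authorship .....
After op 3 (delete): buffer="shw" (len 3), cursors c1@0 c2@0 c4@0 c3@1, authorship ...
After op 4 (move_left): buffer="shw" (len 3), cursors c1@0 c2@0 c3@0 c4@0, authorship ...
After op 5 (move_right): buffer="shw" (len 3), cursors c1@1 c2@1 c3@1 c4@1, authorship ...
After op 6 (move_right): buffer="shw" (len 3), cursors c1@2 c2@2 c3@2 c4@2, authorship ...
After op 7 (insert('u')): buffer="shuuuuw" (len 7), cursors c1@6 c2@6 c3@6 c4@6, authorship ..1234.
Authorship (.=original, N=cursor N): . . 1 2 3 4 .
Index 4: author = 3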